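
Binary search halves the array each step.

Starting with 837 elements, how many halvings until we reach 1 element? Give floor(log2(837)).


837 / 2 = 418
418 / 2 = 209
209 / 2 = 104
104 / 2 = 52
52 / 2 = 26
26 / 2 = 13
13 / 2 = 6
6 / 2 = 3
3 / 2 = 1
Reached 1 after 9 halvings

9


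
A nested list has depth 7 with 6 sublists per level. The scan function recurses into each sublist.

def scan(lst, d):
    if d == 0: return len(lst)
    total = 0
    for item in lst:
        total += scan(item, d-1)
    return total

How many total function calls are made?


At depth 0 (root): 1 call
At depth 1: each of 1 parents calls scan on 6 children = 6 calls
At depth 2: each of 6 parents calls scan on 6 children = 36 calls
At depth 3: each of 36 parents calls scan on 6 children = 216 calls
At depth 4: each of 216 parents calls scan on 6 children = 1296 calls
At depth 5: each of 1296 parents calls scan on 6 children = 7776 calls
At depth 6: each of 7776 parents calls scan on 6 children = 46656 calls
At depth 7: each of 46656 parents calls scan on 6 children = 279936 calls
Total: 1 + 6 + 36 + 216 + 1296 + 7776 + 46656 + 279936 = 335923

335923


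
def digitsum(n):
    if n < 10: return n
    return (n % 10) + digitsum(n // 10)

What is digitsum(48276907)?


digitsum(48276907) = 7 + digitsum(4827690)
digitsum(4827690) = 0 + digitsum(482769)
digitsum(482769) = 9 + digitsum(48276)
digitsum(48276) = 6 + digitsum(4827)
digitsum(4827) = 7 + digitsum(482)
digitsum(482) = 2 + digitsum(48)
digitsum(48) = 8 + digitsum(4)
digitsum(4) = 4  (base case)
Total: 7 + 0 + 9 + 6 + 7 + 2 + 8 + 4 = 43

43


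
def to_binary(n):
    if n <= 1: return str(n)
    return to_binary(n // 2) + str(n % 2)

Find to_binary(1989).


to_binary(1989) = to_binary(994) + '1'
to_binary(994) = to_binary(497) + '0'
to_binary(497) = to_binary(248) + '1'
to_binary(248) = to_binary(124) + '0'
to_binary(124) = to_binary(62) + '0'
to_binary(62) = to_binary(31) + '0'
to_binary(31) = to_binary(15) + '1'
to_binary(15) = to_binary(7) + '1'
to_binary(7) = to_binary(3) + '1'
to_binary(3) = to_binary(1) + '1'
to_binary(1) = '1'  (base case)
Concatenating: '1' + '1' + '1' + '1' + '1' + '0' + '0' + '0' + '1' + '0' + '1' = '11111000101'

11111000101


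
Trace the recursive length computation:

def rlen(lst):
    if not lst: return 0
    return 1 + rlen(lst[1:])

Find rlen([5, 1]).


rlen([5, 1]) = 1 + rlen([1])
rlen([1]) = 1 + rlen([])
rlen([]) = 0  (base case)
Unwinding: 1 + 1 + 0 = 2

2


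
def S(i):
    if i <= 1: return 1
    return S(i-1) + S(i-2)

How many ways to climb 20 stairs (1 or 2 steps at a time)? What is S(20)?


Building up from base cases:
S(0) = 1
S(1) = 1
S(2) = S(1) + S(0) = 1 + 1 = 2
S(3) = S(2) + S(1) = 2 + 1 = 3
S(4) = S(3) + S(2) = 3 + 2 = 5
S(5) = S(4) + S(3) = 5 + 3 = 8
S(6) = S(5) + S(4) = 8 + 5 = 13
S(7) = S(6) + S(5) = 13 + 8 = 21
S(8) = S(7) + S(6) = 21 + 13 = 34
S(9) = S(8) + S(7) = 34 + 21 = 55
S(10) = S(9) + S(8) = 55 + 34 = 89
S(11) = S(10) + S(9) = 89 + 55 = 144
S(12) = S(11) + S(10) = 144 + 89 = 233
S(13) = S(12) + S(11) = 233 + 144 = 377
S(14) = S(13) + S(12) = 377 + 233 = 610
S(15) = S(14) + S(13) = 610 + 377 = 987
S(16) = S(15) + S(14) = 987 + 610 = 1597
S(17) = S(16) + S(15) = 1597 + 987 = 2584
S(18) = S(17) + S(16) = 2584 + 1597 = 4181
S(19) = S(18) + S(17) = 4181 + 2584 = 6765
S(20) = S(19) + S(18) = 6765 + 4181 = 10946

10946


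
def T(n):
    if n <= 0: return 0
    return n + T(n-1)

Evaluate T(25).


T(25)
= 25 + 24 + 23 + 22 + 21 + 20 + 19 + 18 + 17 + 16 + 15 + 14 + 13 + 12 + 11 + 10 + 9 + 8 + 7 + 6 + 5 + 4 + 3 + 2 + 1 + T(0)
= 25 + 24 + 23 + 22 + 21 + 20 + 19 + 18 + 17 + 16 + 15 + 14 + 13 + 12 + 11 + 10 + 9 + 8 + 7 + 6 + 5 + 4 + 3 + 2 + 1 + 0
= 325

325


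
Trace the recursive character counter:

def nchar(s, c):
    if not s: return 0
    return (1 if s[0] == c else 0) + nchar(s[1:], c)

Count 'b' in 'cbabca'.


s[0]='c' != 'b' -> 0
s[0]='b' == 'b' -> 1
s[0]='a' != 'b' -> 0
s[0]='b' == 'b' -> 1
s[0]='c' != 'b' -> 0
s[0]='a' != 'b' -> 0
Sum: 0 + 1 + 0 + 1 + 0 + 0 = 2

2


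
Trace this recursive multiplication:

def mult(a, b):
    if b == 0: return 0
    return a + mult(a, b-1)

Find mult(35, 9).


mult(35, 9) = 35 + mult(35, 8)
mult(35, 8) = 35 + mult(35, 7)
mult(35, 7) = 35 + mult(35, 6)
mult(35, 6) = 35 + mult(35, 5)
mult(35, 5) = 35 + mult(35, 4)
mult(35, 4) = 35 + mult(35, 3)
mult(35, 3) = 35 + mult(35, 2)
mult(35, 2) = 35 + mult(35, 1)
mult(35, 1) = 35 + mult(35, 0)
mult(35, 0) = 0  (base case)
Total: 35 + 35 + 35 + 35 + 35 + 35 + 35 + 35 + 35 + 0 = 315

315


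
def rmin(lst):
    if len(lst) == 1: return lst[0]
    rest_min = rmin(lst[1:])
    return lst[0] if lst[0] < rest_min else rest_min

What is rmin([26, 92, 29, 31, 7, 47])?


rmin([26, 92, 29, 31, 7, 47]): compare 26 with rmin([92, 29, 31, 7, 47])
rmin([92, 29, 31, 7, 47]): compare 92 with rmin([29, 31, 7, 47])
rmin([29, 31, 7, 47]): compare 29 with rmin([31, 7, 47])
rmin([31, 7, 47]): compare 31 with rmin([7, 47])
rmin([7, 47]): compare 7 with rmin([47])
rmin([47]) = 47  (base case)
Compare 7 with 47 -> 7
Compare 31 with 7 -> 7
Compare 29 with 7 -> 7
Compare 92 with 7 -> 7
Compare 26 with 7 -> 7

7


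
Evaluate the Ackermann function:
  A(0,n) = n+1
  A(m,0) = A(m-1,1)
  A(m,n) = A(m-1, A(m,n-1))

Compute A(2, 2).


A(2, 2) = A(1, A(2, 1))
  A(2, 1) = A(1, A(2, 0))
    A(2, 0) = A(1, 1)
      A(1, 1) = A(0, A(1, 0))
        A(1, 0) = A(0, 1)
          A(0, 1) = 2
        = A(0, 2)
        A(0, 2) = 3
    = A(1, 3)
    A(1, 3) = A(0, A(1, 2))
      A(1, 2) = A(0, A(1, 1))
        A(1, 1) = A(0, A(1, 0))
          A(1, 0) = A(0, 1)
          A(0, 1) = 2
          = A(0, 2)
          A(0, 2) = 3
        = A(0, 3)
        A(0, 3) = 4
      = A(0, 4)
      A(0, 4) = 5
  = A(1, 5)
  A(1, 5) = A(0, A(1, 4))
    A(1, 4) = A(0, A(1, 3))
      A(1, 3) = A(0, A(1, 2))
        A(1, 2) = A(0, A(1, 1))
... (trace truncated)
Result: A(2, 2) = 7

7


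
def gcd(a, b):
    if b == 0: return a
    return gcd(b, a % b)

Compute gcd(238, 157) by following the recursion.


gcd(238, 157) = gcd(157, 81)
gcd(157, 81) = gcd(81, 76)
gcd(81, 76) = gcd(76, 5)
gcd(76, 5) = gcd(5, 1)
gcd(5, 1) = gcd(1, 0)
gcd(1, 0) = 1  (base case)

1


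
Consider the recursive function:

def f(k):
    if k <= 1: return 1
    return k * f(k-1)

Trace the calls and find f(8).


f(8)
= 8 * f(7)
= 8 * 7 * f(6)
= 8 * 7 * 6 * f(5)
= 8 * 7 * 6 * 5 * f(4)
= 8 * 7 * 6 * 5 * 4 * f(3)
= 8 * 7 * 6 * 5 * 4 * 3 * f(2)
= 8 * 7 * 6 * 5 * 4 * 3 * 2 * f(1)
= 8 * 7 * 6 * 5 * 4 * 3 * 2 * 1
= 40320

40320


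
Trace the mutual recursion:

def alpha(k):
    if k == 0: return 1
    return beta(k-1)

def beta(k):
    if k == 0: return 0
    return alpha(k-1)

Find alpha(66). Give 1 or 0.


alpha(66) = beta(65)
beta(65) = alpha(64)
alpha(64) = beta(63)
beta(63) = alpha(62)
alpha(62) = beta(61)
beta(61) = alpha(60)
alpha(60) = beta(59)
beta(59) = alpha(58)
alpha(58) = beta(57)
beta(57) = alpha(56)
alpha(56) = beta(55)
beta(55) = alpha(54)
alpha(54) = beta(53)
beta(53) = alpha(52)
alpha(52) = beta(51)
beta(51) = alpha(50)
alpha(50) = beta(49)
beta(49) = alpha(48)
alpha(48) = beta(47)
beta(47) = alpha(46)
alpha(46) = beta(45)
beta(45) = alpha(44)
alpha(44) = beta(43)
beta(43) = alpha(42)
alpha(42) = beta(41)
beta(41) = alpha(40)
alpha(40) = beta(39)
beta(39) = alpha(38)
alpha(38) = beta(37)
beta(37) = alpha(36)
alpha(36) = beta(35)
beta(35) = alpha(34)
alpha(34) = beta(33)
beta(33) = alpha(32)
alpha(32) = beta(31)
beta(31) = alpha(30)
alpha(30) = beta(29)
beta(29) = alpha(28)
alpha(28) = beta(27)
beta(27) = alpha(26)
alpha(26) = beta(25)
beta(25) = alpha(24)
alpha(24) = beta(23)
beta(23) = alpha(22)
alpha(22) = beta(21)
beta(21) = alpha(20)
alpha(20) = beta(19)
beta(19) = alpha(18)
alpha(18) = beta(17)
beta(17) = alpha(16)
alpha(16) = beta(15)
beta(15) = alpha(14)
alpha(14) = beta(13)
beta(13) = alpha(12)
alpha(12) = beta(11)
beta(11) = alpha(10)
alpha(10) = beta(9)
beta(9) = alpha(8)
alpha(8) = beta(7)
beta(7) = alpha(6)
alpha(6) = beta(5)
beta(5) = alpha(4)
alpha(4) = beta(3)
beta(3) = alpha(2)
alpha(2) = beta(1)
beta(1) = alpha(0)
alpha(0) = 1  (base case)
Result: 1

1


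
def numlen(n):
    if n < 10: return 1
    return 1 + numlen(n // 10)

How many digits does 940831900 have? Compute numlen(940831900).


numlen(940831900) = 1 + numlen(94083190)
numlen(94083190) = 1 + numlen(9408319)
numlen(9408319) = 1 + numlen(940831)
numlen(940831) = 1 + numlen(94083)
numlen(94083) = 1 + numlen(9408)
numlen(9408) = 1 + numlen(940)
numlen(940) = 1 + numlen(94)
numlen(94) = 1 + numlen(9)
numlen(9) = 1  (base case: 9 < 10)
Unwinding: 1 + 1 + 1 + 1 + 1 + 1 + 1 + 1 + 1 = 9

9


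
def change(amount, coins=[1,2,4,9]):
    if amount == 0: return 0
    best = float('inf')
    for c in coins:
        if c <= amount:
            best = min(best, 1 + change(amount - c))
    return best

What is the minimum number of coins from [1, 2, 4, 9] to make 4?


Building up with DP:
change(0) = 0
change(1) = min(1+change(0)=1+0=1) = 1
change(2) = min(1+change(1)=1+1=2, 1+change(0)=1+0=1) = 1
change(3) = min(1+change(2)=1+1=2, 1+change(1)=1+1=2) = 2
change(4) = min(1+change(3)=1+2=3, 1+change(2)=1+1=2, 1+change(0)=1+0=1) = 1

1


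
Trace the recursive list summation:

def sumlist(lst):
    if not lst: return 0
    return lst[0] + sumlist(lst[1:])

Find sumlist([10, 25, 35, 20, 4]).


sumlist([10, 25, 35, 20, 4]) = 10 + sumlist([25, 35, 20, 4])
sumlist([25, 35, 20, 4]) = 25 + sumlist([35, 20, 4])
sumlist([35, 20, 4]) = 35 + sumlist([20, 4])
sumlist([20, 4]) = 20 + sumlist([4])
sumlist([4]) = 4 + sumlist([])
sumlist([]) = 0  (base case)
Total: 10 + 25 + 35 + 20 + 4 + 0 = 94

94


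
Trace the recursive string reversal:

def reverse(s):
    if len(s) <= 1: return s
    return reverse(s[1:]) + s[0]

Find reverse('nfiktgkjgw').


reverse('nfiktgkjgw') = reverse('fiktgkjgw') + 'n'
reverse('fiktgkjgw') = reverse('iktgkjgw') + 'f'
reverse('iktgkjgw') = reverse('ktgkjgw') + 'i'
reverse('ktgkjgw') = reverse('tgkjgw') + 'k'
reverse('tgkjgw') = reverse('gkjgw') + 't'
reverse('gkjgw') = reverse('kjgw') + 'g'
reverse('kjgw') = reverse('jgw') + 'k'
reverse('jgw') = reverse('gw') + 'j'
reverse('gw') = reverse('w') + 'g'
reverse('w') = 'w'  (base case)
Concatenating: 'w' + 'g' + 'j' + 'k' + 'g' + 't' + 'k' + 'i' + 'f' + 'n' = 'wgjkgtkifn'

wgjkgtkifn


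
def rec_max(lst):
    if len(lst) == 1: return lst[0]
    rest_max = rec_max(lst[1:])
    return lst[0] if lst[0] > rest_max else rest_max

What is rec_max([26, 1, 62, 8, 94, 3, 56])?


rec_max([26, 1, 62, 8, 94, 3, 56]): compare 26 with rec_max([1, 62, 8, 94, 3, 56])
rec_max([1, 62, 8, 94, 3, 56]): compare 1 with rec_max([62, 8, 94, 3, 56])
rec_max([62, 8, 94, 3, 56]): compare 62 with rec_max([8, 94, 3, 56])
rec_max([8, 94, 3, 56]): compare 8 with rec_max([94, 3, 56])
rec_max([94, 3, 56]): compare 94 with rec_max([3, 56])
rec_max([3, 56]): compare 3 with rec_max([56])
rec_max([56]) = 56  (base case)
Compare 3 with 56 -> 56
Compare 94 with 56 -> 94
Compare 8 with 94 -> 94
Compare 62 with 94 -> 94
Compare 1 with 94 -> 94
Compare 26 with 94 -> 94

94


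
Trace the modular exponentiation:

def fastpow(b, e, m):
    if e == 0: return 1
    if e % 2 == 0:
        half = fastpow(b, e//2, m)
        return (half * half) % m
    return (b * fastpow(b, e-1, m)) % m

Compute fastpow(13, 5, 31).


fastpow(13, 5, 31): e is odd, compute fastpow(13, 4, 31)
  fastpow(13, 4, 31): e is even, compute fastpow(13, 2, 31)
    fastpow(13, 2, 31): e is even, compute fastpow(13, 1, 31)
      fastpow(13, 1, 31): e is odd, compute fastpow(13, 0, 31)
        fastpow(13, 0, 31) = 1
      (13 * 1) % 31 = 13
    half=13, (13*13) % 31 = 14
  half=14, (14*14) % 31 = 10
(13 * 10) % 31 = 6

6


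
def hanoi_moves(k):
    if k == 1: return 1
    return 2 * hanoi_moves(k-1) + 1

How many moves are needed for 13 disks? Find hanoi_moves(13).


hanoi_moves(13) = 2 * hanoi_moves(12) + 1
hanoi_moves(12) = 2 * hanoi_moves(11) + 1
hanoi_moves(11) = 2 * hanoi_moves(10) + 1
hanoi_moves(10) = 2 * hanoi_moves(9) + 1
hanoi_moves(9) = 2 * hanoi_moves(8) + 1
hanoi_moves(8) = 2 * hanoi_moves(7) + 1
hanoi_moves(7) = 2 * hanoi_moves(6) + 1
hanoi_moves(6) = 2 * hanoi_moves(5) + 1
hanoi_moves(5) = 2 * hanoi_moves(4) + 1
hanoi_moves(4) = 2 * hanoi_moves(3) + 1
hanoi_moves(3) = 2 * hanoi_moves(2) + 1
hanoi_moves(2) = 2 * hanoi_moves(1) + 1
hanoi_moves(1) = 1  (base case)
hanoi_moves(2) = 2 * 1 + 1 = 3
hanoi_moves(3) = 2 * 3 + 1 = 7
hanoi_moves(4) = 2 * 7 + 1 = 15
hanoi_moves(5) = 2 * 15 + 1 = 31
hanoi_moves(6) = 2 * 31 + 1 = 63
hanoi_moves(7) = 2 * 63 + 1 = 127
hanoi_moves(8) = 2 * 127 + 1 = 255
hanoi_moves(9) = 2 * 255 + 1 = 511
hanoi_moves(10) = 2 * 511 + 1 = 1023
hanoi_moves(11) = 2 * 1023 + 1 = 2047
hanoi_moves(12) = 2 * 2047 + 1 = 4095
hanoi_moves(13) = 2 * 4095 + 1 = 8191

8191


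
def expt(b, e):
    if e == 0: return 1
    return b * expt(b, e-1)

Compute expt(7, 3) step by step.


expt(7, 3)
= 7 * expt(7, 2)
= 7 * 7 * expt(7, 1)
= 7 * 7 * 7 * expt(7, 0)
= 7 * 7 * 7 * 1
= 343

343


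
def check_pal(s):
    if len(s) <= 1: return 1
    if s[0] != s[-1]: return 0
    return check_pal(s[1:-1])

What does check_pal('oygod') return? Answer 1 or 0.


check_pal('oygod'): s[0]='o' != s[-1]='d' -> return 0
Result: 0 (not a palindrome)

0


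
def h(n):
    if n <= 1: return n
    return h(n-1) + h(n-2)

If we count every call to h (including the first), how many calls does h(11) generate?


Let C(n) = total calls for h(n)
C(0) = 1, C(1) = 1
C(2) = 1 + C(1) + C(0) = 1 + 1 + 1 = 3
C(3) = 1 + C(2) + C(1) = 1 + 3 + 1 = 5
C(4) = 1 + C(3) + C(2) = 1 + 5 + 3 = 9
C(5) = 1 + C(4) + C(3) = 1 + 9 + 5 = 15
C(6) = 1 + C(5) + C(4) = 1 + 15 + 9 = 25
C(7) = 1 + C(6) + C(5) = 1 + 25 + 15 = 41
C(8) = 1 + C(7) + C(6) = 1 + 41 + 25 = 67
C(9) = 1 + C(8) + C(7) = 1 + 67 + 41 = 109
C(10) = 1 + C(9) + C(8) = 1 + 109 + 67 = 177
C(11) = 1 + C(10) + C(9) = 1 + 177 + 109 = 287

287


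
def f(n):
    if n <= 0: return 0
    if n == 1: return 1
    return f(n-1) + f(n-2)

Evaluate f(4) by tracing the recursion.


Computing f(4) bottom-up:
f(0) = 0
f(1) = 1
f(2) = f(1) + f(0) = 1 + 0 = 1
f(3) = f(2) + f(1) = 1 + 1 = 2
f(4) = f(3) + f(2) = 2 + 1 = 3

3


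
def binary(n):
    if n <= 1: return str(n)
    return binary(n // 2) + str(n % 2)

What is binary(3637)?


binary(3637) = binary(1818) + '1'
binary(1818) = binary(909) + '0'
binary(909) = binary(454) + '1'
binary(454) = binary(227) + '0'
binary(227) = binary(113) + '1'
binary(113) = binary(56) + '1'
binary(56) = binary(28) + '0'
binary(28) = binary(14) + '0'
binary(14) = binary(7) + '0'
binary(7) = binary(3) + '1'
binary(3) = binary(1) + '1'
binary(1) = '1'  (base case)
Concatenating: '1' + '1' + '1' + '0' + '0' + '0' + '1' + '1' + '0' + '1' + '0' + '1' = '111000110101'

111000110101


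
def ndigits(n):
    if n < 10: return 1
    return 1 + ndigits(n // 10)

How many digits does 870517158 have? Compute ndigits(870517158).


ndigits(870517158) = 1 + ndigits(87051715)
ndigits(87051715) = 1 + ndigits(8705171)
ndigits(8705171) = 1 + ndigits(870517)
ndigits(870517) = 1 + ndigits(87051)
ndigits(87051) = 1 + ndigits(8705)
ndigits(8705) = 1 + ndigits(870)
ndigits(870) = 1 + ndigits(87)
ndigits(87) = 1 + ndigits(8)
ndigits(8) = 1  (base case: 8 < 10)
Unwinding: 1 + 1 + 1 + 1 + 1 + 1 + 1 + 1 + 1 = 9

9


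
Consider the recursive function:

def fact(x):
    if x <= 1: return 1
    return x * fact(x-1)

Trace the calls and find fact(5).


fact(5)
= 5 * fact(4)
= 5 * 4 * fact(3)
= 5 * 4 * 3 * fact(2)
= 5 * 4 * 3 * 2 * fact(1)
= 5 * 4 * 3 * 2 * 1
= 120

120


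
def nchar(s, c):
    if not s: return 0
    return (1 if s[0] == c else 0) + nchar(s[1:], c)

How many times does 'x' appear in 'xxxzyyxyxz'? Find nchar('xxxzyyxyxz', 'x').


s[0]='x' == 'x' -> 1
s[0]='x' == 'x' -> 1
s[0]='x' == 'x' -> 1
s[0]='z' != 'x' -> 0
s[0]='y' != 'x' -> 0
s[0]='y' != 'x' -> 0
s[0]='x' == 'x' -> 1
s[0]='y' != 'x' -> 0
s[0]='x' == 'x' -> 1
s[0]='z' != 'x' -> 0
Sum: 1 + 1 + 1 + 0 + 0 + 0 + 1 + 0 + 1 + 0 = 5

5


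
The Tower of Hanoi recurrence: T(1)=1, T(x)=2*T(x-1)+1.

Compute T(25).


T(25) = 2 * T(24) + 1
T(24) = 2 * T(23) + 1
T(23) = 2 * T(22) + 1
T(22) = 2 * T(21) + 1
T(21) = 2 * T(20) + 1
T(20) = 2 * T(19) + 1
T(19) = 2 * T(18) + 1
T(18) = 2 * T(17) + 1
T(17) = 2 * T(16) + 1
T(16) = 2 * T(15) + 1
T(15) = 2 * T(14) + 1
T(14) = 2 * T(13) + 1
T(13) = 2 * T(12) + 1
T(12) = 2 * T(11) + 1
T(11) = 2 * T(10) + 1
T(10) = 2 * T(9) + 1
T(9) = 2 * T(8) + 1
T(8) = 2 * T(7) + 1
T(7) = 2 * T(6) + 1
T(6) = 2 * T(5) + 1
T(5) = 2 * T(4) + 1
T(4) = 2 * T(3) + 1
T(3) = 2 * T(2) + 1
T(2) = 2 * T(1) + 1
T(1) = 1  (base case)
T(2) = 2 * 1 + 1 = 3
T(3) = 2 * 3 + 1 = 7
T(4) = 2 * 7 + 1 = 15
T(5) = 2 * 15 + 1 = 31
T(6) = 2 * 31 + 1 = 63
T(7) = 2 * 63 + 1 = 127
T(8) = 2 * 127 + 1 = 255
T(9) = 2 * 255 + 1 = 511
T(10) = 2 * 511 + 1 = 1023
T(11) = 2 * 1023 + 1 = 2047
T(12) = 2 * 2047 + 1 = 4095
T(13) = 2 * 4095 + 1 = 8191
T(14) = 2 * 8191 + 1 = 16383
T(15) = 2 * 16383 + 1 = 32767
T(16) = 2 * 32767 + 1 = 65535
T(17) = 2 * 65535 + 1 = 131071
T(18) = 2 * 131071 + 1 = 262143
T(19) = 2 * 262143 + 1 = 524287
T(20) = 2 * 524287 + 1 = 1048575
T(21) = 2 * 1048575 + 1 = 2097151
T(22) = 2 * 2097151 + 1 = 4194303
T(23) = 2 * 4194303 + 1 = 8388607
T(24) = 2 * 8388607 + 1 = 16777215
T(25) = 2 * 16777215 + 1 = 33554431

33554431


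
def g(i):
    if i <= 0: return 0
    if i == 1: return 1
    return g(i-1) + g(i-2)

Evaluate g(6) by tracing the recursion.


Computing g(6) bottom-up:
g(0) = 0
g(1) = 1
g(2) = g(1) + g(0) = 1 + 0 = 1
g(3) = g(2) + g(1) = 1 + 1 = 2
g(4) = g(3) + g(2) = 2 + 1 = 3
g(5) = g(4) + g(3) = 3 + 2 = 5
g(6) = g(5) + g(4) = 5 + 3 = 8

8


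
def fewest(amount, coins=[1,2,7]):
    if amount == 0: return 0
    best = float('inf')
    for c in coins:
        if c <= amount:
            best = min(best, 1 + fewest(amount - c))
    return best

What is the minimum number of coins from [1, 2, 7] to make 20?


Building up with DP:
fewest(0) = 0
fewest(1) = min(1+fewest(0)=1+0=1) = 1
fewest(2) = min(1+fewest(1)=1+1=2, 1+fewest(0)=1+0=1) = 1
fewest(3) = min(1+fewest(2)=1+1=2, 1+fewest(1)=1+1=2) = 2
fewest(4) = min(1+fewest(3)=1+2=3, 1+fewest(2)=1+1=2) = 2
fewest(5) = min(1+fewest(4)=1+2=3, 1+fewest(3)=1+2=3) = 3
fewest(6) = min(1+fewest(5)=1+3=4, 1+fewest(4)=1+2=3) = 3
fewest(7) = min(1+fewest(6)=1+3=4, 1+fewest(5)=1+3=4, 1+fewest(0)=1+0=1) = 1
fewest(8) = min(1+fewest(7)=1+1=2, 1+fewest(6)=1+3=4, 1+fewest(1)=1+1=2) = 2
fewest(9) = min(1+fewest(8)=1+2=3, 1+fewest(7)=1+1=2, 1+fewest(2)=1+1=2) = 2
fewest(10) = min(1+fewest(9)=1+2=3, 1+fewest(8)=1+2=3, 1+fewest(3)=1+2=3) = 3
fewest(11) = min(1+fewest(10)=1+3=4, 1+fewest(9)=1+2=3, 1+fewest(4)=1+2=3) = 3
fewest(12) = min(1+fewest(11)=1+3=4, 1+fewest(10)=1+3=4, 1+fewest(5)=1+3=4) = 4
fewest(13) = min(1+fewest(12)=1+4=5, 1+fewest(11)=1+3=4, 1+fewest(6)=1+3=4) = 4
fewest(14) = min(1+fewest(13)=1+4=5, 1+fewest(12)=1+4=5, 1+fewest(7)=1+1=2) = 2
fewest(15) = min(1+fewest(14)=1+2=3, 1+fewest(13)=1+4=5, 1+fewest(8)=1+2=3) = 3
fewest(16) = min(1+fewest(15)=1+3=4, 1+fewest(14)=1+2=3, 1+fewest(9)=1+2=3) = 3
fewest(17) = min(1+fewest(16)=1+3=4, 1+fewest(15)=1+3=4, 1+fewest(10)=1+3=4) = 4
fewest(18) = min(1+fewest(17)=1+4=5, 1+fewest(16)=1+3=4, 1+fewest(11)=1+3=4) = 4
fewest(19) = min(1+fewest(18)=1+4=5, 1+fewest(17)=1+4=5, 1+fewest(12)=1+4=5) = 5
fewest(20) = min(1+fewest(19)=1+5=6, 1+fewest(18)=1+4=5, 1+fewest(13)=1+4=5) = 5

5


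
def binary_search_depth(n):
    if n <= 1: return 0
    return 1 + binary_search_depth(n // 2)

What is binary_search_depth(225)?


225 / 2 = 112
112 / 2 = 56
56 / 2 = 28
28 / 2 = 14
14 / 2 = 7
7 / 2 = 3
3 / 2 = 1
Reached 1 after 7 halvings

7


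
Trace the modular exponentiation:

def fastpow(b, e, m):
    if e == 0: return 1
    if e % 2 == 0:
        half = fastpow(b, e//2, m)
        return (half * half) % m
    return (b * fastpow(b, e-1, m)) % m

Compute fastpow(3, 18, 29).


fastpow(3, 18, 29): e is even, compute fastpow(3, 9, 29)
  fastpow(3, 9, 29): e is odd, compute fastpow(3, 8, 29)
    fastpow(3, 8, 29): e is even, compute fastpow(3, 4, 29)
      fastpow(3, 4, 29): e is even, compute fastpow(3, 2, 29)
        fastpow(3, 2, 29): e is even, compute fastpow(3, 1, 29)
          fastpow(3, 1, 29): e is odd, compute fastpow(3, 0, 29)
          fastpow(3, 0, 29) = 1
          (3 * 1) % 29 = 3
        half=3, (3*3) % 29 = 9
      half=9, (9*9) % 29 = 23
    half=23, (23*23) % 29 = 7
  (3 * 7) % 29 = 21
half=21, (21*21) % 29 = 6

6


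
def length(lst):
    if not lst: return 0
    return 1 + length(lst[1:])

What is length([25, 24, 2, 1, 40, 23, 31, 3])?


length([25, 24, 2, 1, 40, 23, 31, 3]) = 1 + length([24, 2, 1, 40, 23, 31, 3])
length([24, 2, 1, 40, 23, 31, 3]) = 1 + length([2, 1, 40, 23, 31, 3])
length([2, 1, 40, 23, 31, 3]) = 1 + length([1, 40, 23, 31, 3])
length([1, 40, 23, 31, 3]) = 1 + length([40, 23, 31, 3])
length([40, 23, 31, 3]) = 1 + length([23, 31, 3])
length([23, 31, 3]) = 1 + length([31, 3])
length([31, 3]) = 1 + length([3])
length([3]) = 1 + length([])
length([]) = 0  (base case)
Unwinding: 1 + 1 + 1 + 1 + 1 + 1 + 1 + 1 + 0 = 8

8


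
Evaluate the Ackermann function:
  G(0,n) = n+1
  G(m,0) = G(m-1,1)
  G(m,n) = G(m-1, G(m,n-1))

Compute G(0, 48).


G(0, 48) = 49
Result: G(0, 48) = 49

49


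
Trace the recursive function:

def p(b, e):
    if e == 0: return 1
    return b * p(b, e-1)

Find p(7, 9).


p(7, 9)
= 7 * p(7, 8)
= 7 * 7 * p(7, 7)
= 7 * 7 * 7 * p(7, 6)
= 7 * 7 * 7 * 7 * p(7, 5)
= 7 * 7 * 7 * 7 * 7 * p(7, 4)
= 7 * 7 * 7 * 7 * 7 * 7 * p(7, 3)
= 7 * 7 * 7 * 7 * 7 * 7 * 7 * p(7, 2)
= 7 * 7 * 7 * 7 * 7 * 7 * 7 * 7 * p(7, 1)
= 7 * 7 * 7 * 7 * 7 * 7 * 7 * 7 * 7 * p(7, 0)
= 7 * 7 * 7 * 7 * 7 * 7 * 7 * 7 * 7 * 1
= 40353607

40353607


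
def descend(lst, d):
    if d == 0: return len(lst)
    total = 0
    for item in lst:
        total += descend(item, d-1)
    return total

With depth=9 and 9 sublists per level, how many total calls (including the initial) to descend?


At depth 0 (root): 1 call
At depth 1: each of 1 parents calls descend on 9 children = 9 calls
At depth 2: each of 9 parents calls descend on 9 children = 81 calls
At depth 3: each of 81 parents calls descend on 9 children = 729 calls
At depth 4: each of 729 parents calls descend on 9 children = 6561 calls
At depth 5: each of 6561 parents calls descend on 9 children = 59049 calls
At depth 6: each of 59049 parents calls descend on 9 children = 531441 calls
At depth 7: each of 531441 parents calls descend on 9 children = 4782969 calls
At depth 8: each of 4782969 parents calls descend on 9 children = 43046721 calls
At depth 9: each of 43046721 parents calls descend on 9 children = 387420489 calls
Total: 1 + 9 + 81 + 729 + 6561 + 59049 + 531441 + 4782969 + 43046721 + 387420489 = 435848050

435848050


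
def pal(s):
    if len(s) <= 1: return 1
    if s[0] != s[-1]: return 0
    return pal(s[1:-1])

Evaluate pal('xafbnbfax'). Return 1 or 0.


pal('xafbnbfax'): s[0]='x' == s[-1]='x' -> check pal('afbnbfa')
pal('afbnbfa'): s[0]='a' == s[-1]='a' -> check pal('fbnbf')
pal('fbnbf'): s[0]='f' == s[-1]='f' -> check pal('bnb')
pal('bnb'): s[0]='b' == s[-1]='b' -> check pal('n')
pal('n'): len <= 1 -> return 1  (base case)
Result: 1 (palindrome)

1


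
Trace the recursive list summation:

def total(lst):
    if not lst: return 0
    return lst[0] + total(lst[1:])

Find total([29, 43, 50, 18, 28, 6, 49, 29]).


total([29, 43, 50, 18, 28, 6, 49, 29]) = 29 + total([43, 50, 18, 28, 6, 49, 29])
total([43, 50, 18, 28, 6, 49, 29]) = 43 + total([50, 18, 28, 6, 49, 29])
total([50, 18, 28, 6, 49, 29]) = 50 + total([18, 28, 6, 49, 29])
total([18, 28, 6, 49, 29]) = 18 + total([28, 6, 49, 29])
total([28, 6, 49, 29]) = 28 + total([6, 49, 29])
total([6, 49, 29]) = 6 + total([49, 29])
total([49, 29]) = 49 + total([29])
total([29]) = 29 + total([])
total([]) = 0  (base case)
Total: 29 + 43 + 50 + 18 + 28 + 6 + 49 + 29 + 0 = 252

252


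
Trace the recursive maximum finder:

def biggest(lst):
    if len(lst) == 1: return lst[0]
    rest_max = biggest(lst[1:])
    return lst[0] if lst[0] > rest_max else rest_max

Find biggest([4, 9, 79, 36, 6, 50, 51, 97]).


biggest([4, 9, 79, 36, 6, 50, 51, 97]): compare 4 with biggest([9, 79, 36, 6, 50, 51, 97])
biggest([9, 79, 36, 6, 50, 51, 97]): compare 9 with biggest([79, 36, 6, 50, 51, 97])
biggest([79, 36, 6, 50, 51, 97]): compare 79 with biggest([36, 6, 50, 51, 97])
biggest([36, 6, 50, 51, 97]): compare 36 with biggest([6, 50, 51, 97])
biggest([6, 50, 51, 97]): compare 6 with biggest([50, 51, 97])
biggest([50, 51, 97]): compare 50 with biggest([51, 97])
biggest([51, 97]): compare 51 with biggest([97])
biggest([97]) = 97  (base case)
Compare 51 with 97 -> 97
Compare 50 with 97 -> 97
Compare 6 with 97 -> 97
Compare 36 with 97 -> 97
Compare 79 with 97 -> 97
Compare 9 with 97 -> 97
Compare 4 with 97 -> 97

97


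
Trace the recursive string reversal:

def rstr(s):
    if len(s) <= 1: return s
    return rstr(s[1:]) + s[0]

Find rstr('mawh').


rstr('mawh') = rstr('awh') + 'm'
rstr('awh') = rstr('wh') + 'a'
rstr('wh') = rstr('h') + 'w'
rstr('h') = 'h'  (base case)
Concatenating: 'h' + 'w' + 'a' + 'm' = 'hwam'

hwam


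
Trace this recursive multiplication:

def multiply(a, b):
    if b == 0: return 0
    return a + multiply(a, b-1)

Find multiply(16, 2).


multiply(16, 2) = 16 + multiply(16, 1)
multiply(16, 1) = 16 + multiply(16, 0)
multiply(16, 0) = 0  (base case)
Total: 16 + 16 + 0 = 32

32


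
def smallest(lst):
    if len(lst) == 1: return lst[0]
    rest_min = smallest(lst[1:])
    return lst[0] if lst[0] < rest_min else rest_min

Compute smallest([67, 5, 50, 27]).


smallest([67, 5, 50, 27]): compare 67 with smallest([5, 50, 27])
smallest([5, 50, 27]): compare 5 with smallest([50, 27])
smallest([50, 27]): compare 50 with smallest([27])
smallest([27]) = 27  (base case)
Compare 50 with 27 -> 27
Compare 5 with 27 -> 5
Compare 67 with 5 -> 5

5


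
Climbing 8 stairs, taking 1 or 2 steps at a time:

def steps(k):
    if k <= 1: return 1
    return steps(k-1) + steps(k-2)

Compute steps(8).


Building up from base cases:
steps(0) = 1
steps(1) = 1
steps(2) = steps(1) + steps(0) = 1 + 1 = 2
steps(3) = steps(2) + steps(1) = 2 + 1 = 3
steps(4) = steps(3) + steps(2) = 3 + 2 = 5
steps(5) = steps(4) + steps(3) = 5 + 3 = 8
steps(6) = steps(5) + steps(4) = 8 + 5 = 13
steps(7) = steps(6) + steps(5) = 13 + 8 = 21
steps(8) = steps(7) + steps(6) = 21 + 13 = 34

34


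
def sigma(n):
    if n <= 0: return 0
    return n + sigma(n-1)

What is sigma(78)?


sigma(78)
= 78 + 77 + 76 + 75 + 74 + 73 + 72 + 71 + 70 + 69 + 68 + 67 + 66 + 65 + 64 + 63 + 62 + 61 + 60 + 59 + 58 + 57 + 56 + 55 + 54 + 53 + 52 + 51 + 50 + 49 + 48 + 47 + 46 + 45 + 44 + 43 + 42 + 41 + 40 + 39 + 38 + 37 + 36 + 35 + 34 + 33 + 32 + 31 + 30 + 29 + 28 + 27 + 26 + 25 + 24 + 23 + 22 + 21 + 20 + 19 + 18 + 17 + 16 + 15 + 14 + 13 + 12 + 11 + 10 + 9 + 8 + 7 + 6 + 5 + 4 + 3 + 2 + 1 + sigma(0)
= 78 + 77 + 76 + 75 + 74 + 73 + 72 + 71 + 70 + 69 + 68 + 67 + 66 + 65 + 64 + 63 + 62 + 61 + 60 + 59 + 58 + 57 + 56 + 55 + 54 + 53 + 52 + 51 + 50 + 49 + 48 + 47 + 46 + 45 + 44 + 43 + 42 + 41 + 40 + 39 + 38 + 37 + 36 + 35 + 34 + 33 + 32 + 31 + 30 + 29 + 28 + 27 + 26 + 25 + 24 + 23 + 22 + 21 + 20 + 19 + 18 + 17 + 16 + 15 + 14 + 13 + 12 + 11 + 10 + 9 + 8 + 7 + 6 + 5 + 4 + 3 + 2 + 1 + 0
= 3081

3081


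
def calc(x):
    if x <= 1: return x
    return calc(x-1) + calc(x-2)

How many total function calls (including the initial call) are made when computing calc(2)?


Let C(n) = total calls for calc(n)
C(0) = 1, C(1) = 1
C(2) = 1 + C(1) + C(0) = 1 + 1 + 1 = 3

3


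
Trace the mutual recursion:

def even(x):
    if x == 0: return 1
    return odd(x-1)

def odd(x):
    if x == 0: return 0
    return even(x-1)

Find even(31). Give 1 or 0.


even(31) = odd(30)
odd(30) = even(29)
even(29) = odd(28)
odd(28) = even(27)
even(27) = odd(26)
odd(26) = even(25)
even(25) = odd(24)
odd(24) = even(23)
even(23) = odd(22)
odd(22) = even(21)
even(21) = odd(20)
odd(20) = even(19)
even(19) = odd(18)
odd(18) = even(17)
even(17) = odd(16)
odd(16) = even(15)
even(15) = odd(14)
odd(14) = even(13)
even(13) = odd(12)
odd(12) = even(11)
even(11) = odd(10)
odd(10) = even(9)
even(9) = odd(8)
odd(8) = even(7)
even(7) = odd(6)
odd(6) = even(5)
even(5) = odd(4)
odd(4) = even(3)
even(3) = odd(2)
odd(2) = even(1)
even(1) = odd(0)
odd(0) = 0  (base case)
Result: 0

0


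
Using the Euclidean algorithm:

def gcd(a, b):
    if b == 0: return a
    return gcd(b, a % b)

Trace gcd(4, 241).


gcd(4, 241) = gcd(241, 4)
gcd(241, 4) = gcd(4, 1)
gcd(4, 1) = gcd(1, 0)
gcd(1, 0) = 1  (base case)

1


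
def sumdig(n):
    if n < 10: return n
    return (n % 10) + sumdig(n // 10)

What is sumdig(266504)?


sumdig(266504) = 4 + sumdig(26650)
sumdig(26650) = 0 + sumdig(2665)
sumdig(2665) = 5 + sumdig(266)
sumdig(266) = 6 + sumdig(26)
sumdig(26) = 6 + sumdig(2)
sumdig(2) = 2  (base case)
Total: 4 + 0 + 5 + 6 + 6 + 2 = 23

23


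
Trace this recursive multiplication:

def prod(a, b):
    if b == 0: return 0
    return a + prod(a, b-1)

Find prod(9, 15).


prod(9, 15) = 9 + prod(9, 14)
prod(9, 14) = 9 + prod(9, 13)
prod(9, 13) = 9 + prod(9, 12)
prod(9, 12) = 9 + prod(9, 11)
prod(9, 11) = 9 + prod(9, 10)
prod(9, 10) = 9 + prod(9, 9)
prod(9, 9) = 9 + prod(9, 8)
prod(9, 8) = 9 + prod(9, 7)
prod(9, 7) = 9 + prod(9, 6)
prod(9, 6) = 9 + prod(9, 5)
prod(9, 5) = 9 + prod(9, 4)
prod(9, 4) = 9 + prod(9, 3)
prod(9, 3) = 9 + prod(9, 2)
prod(9, 2) = 9 + prod(9, 1)
prod(9, 1) = 9 + prod(9, 0)
prod(9, 0) = 0  (base case)
Total: 9 + 9 + 9 + 9 + 9 + 9 + 9 + 9 + 9 + 9 + 9 + 9 + 9 + 9 + 9 + 0 = 135

135


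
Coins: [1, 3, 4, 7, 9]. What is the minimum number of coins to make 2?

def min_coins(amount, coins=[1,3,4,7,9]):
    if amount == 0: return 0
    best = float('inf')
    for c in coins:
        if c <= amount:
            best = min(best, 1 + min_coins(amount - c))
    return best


Building up with DP:
min_coins(0) = 0
min_coins(1) = min(1+min_coins(0)=1+0=1) = 1
min_coins(2) = min(1+min_coins(1)=1+1=2) = 2

2


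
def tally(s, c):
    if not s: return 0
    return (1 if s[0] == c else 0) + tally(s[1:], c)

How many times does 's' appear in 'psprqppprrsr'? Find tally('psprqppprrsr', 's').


s[0]='p' != 's' -> 0
s[0]='s' == 's' -> 1
s[0]='p' != 's' -> 0
s[0]='r' != 's' -> 0
s[0]='q' != 's' -> 0
s[0]='p' != 's' -> 0
s[0]='p' != 's' -> 0
s[0]='p' != 's' -> 0
s[0]='r' != 's' -> 0
s[0]='r' != 's' -> 0
s[0]='s' == 's' -> 1
s[0]='r' != 's' -> 0
Sum: 0 + 1 + 0 + 0 + 0 + 0 + 0 + 0 + 0 + 0 + 1 + 0 = 2

2


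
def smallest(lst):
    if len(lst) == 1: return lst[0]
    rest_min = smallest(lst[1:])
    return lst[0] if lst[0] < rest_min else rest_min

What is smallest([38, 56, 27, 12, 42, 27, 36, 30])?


smallest([38, 56, 27, 12, 42, 27, 36, 30]): compare 38 with smallest([56, 27, 12, 42, 27, 36, 30])
smallest([56, 27, 12, 42, 27, 36, 30]): compare 56 with smallest([27, 12, 42, 27, 36, 30])
smallest([27, 12, 42, 27, 36, 30]): compare 27 with smallest([12, 42, 27, 36, 30])
smallest([12, 42, 27, 36, 30]): compare 12 with smallest([42, 27, 36, 30])
smallest([42, 27, 36, 30]): compare 42 with smallest([27, 36, 30])
smallest([27, 36, 30]): compare 27 with smallest([36, 30])
smallest([36, 30]): compare 36 with smallest([30])
smallest([30]) = 30  (base case)
Compare 36 with 30 -> 30
Compare 27 with 30 -> 27
Compare 42 with 27 -> 27
Compare 12 with 27 -> 12
Compare 27 with 12 -> 12
Compare 56 with 12 -> 12
Compare 38 with 12 -> 12

12


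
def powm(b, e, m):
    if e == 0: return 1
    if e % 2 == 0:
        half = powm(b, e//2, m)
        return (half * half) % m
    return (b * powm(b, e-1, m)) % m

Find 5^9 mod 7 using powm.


powm(5, 9, 7): e is odd, compute powm(5, 8, 7)
  powm(5, 8, 7): e is even, compute powm(5, 4, 7)
    powm(5, 4, 7): e is even, compute powm(5, 2, 7)
      powm(5, 2, 7): e is even, compute powm(5, 1, 7)
        powm(5, 1, 7): e is odd, compute powm(5, 0, 7)
          powm(5, 0, 7) = 1
        (5 * 1) % 7 = 5
      half=5, (5*5) % 7 = 4
    half=4, (4*4) % 7 = 2
  half=2, (2*2) % 7 = 4
(5 * 4) % 7 = 6

6


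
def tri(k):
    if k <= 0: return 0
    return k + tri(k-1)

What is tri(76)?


tri(76)
= 76 + 75 + 74 + 73 + 72 + 71 + 70 + 69 + 68 + 67 + 66 + 65 + 64 + 63 + 62 + 61 + 60 + 59 + 58 + 57 + 56 + 55 + 54 + 53 + 52 + 51 + 50 + 49 + 48 + 47 + 46 + 45 + 44 + 43 + 42 + 41 + 40 + 39 + 38 + 37 + 36 + 35 + 34 + 33 + 32 + 31 + 30 + 29 + 28 + 27 + 26 + 25 + 24 + 23 + 22 + 21 + 20 + 19 + 18 + 17 + 16 + 15 + 14 + 13 + 12 + 11 + 10 + 9 + 8 + 7 + 6 + 5 + 4 + 3 + 2 + 1 + tri(0)
= 76 + 75 + 74 + 73 + 72 + 71 + 70 + 69 + 68 + 67 + 66 + 65 + 64 + 63 + 62 + 61 + 60 + 59 + 58 + 57 + 56 + 55 + 54 + 53 + 52 + 51 + 50 + 49 + 48 + 47 + 46 + 45 + 44 + 43 + 42 + 41 + 40 + 39 + 38 + 37 + 36 + 35 + 34 + 33 + 32 + 31 + 30 + 29 + 28 + 27 + 26 + 25 + 24 + 23 + 22 + 21 + 20 + 19 + 18 + 17 + 16 + 15 + 14 + 13 + 12 + 11 + 10 + 9 + 8 + 7 + 6 + 5 + 4 + 3 + 2 + 1 + 0
= 2926

2926


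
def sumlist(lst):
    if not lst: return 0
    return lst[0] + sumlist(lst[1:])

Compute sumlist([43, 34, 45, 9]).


sumlist([43, 34, 45, 9]) = 43 + sumlist([34, 45, 9])
sumlist([34, 45, 9]) = 34 + sumlist([45, 9])
sumlist([45, 9]) = 45 + sumlist([9])
sumlist([9]) = 9 + sumlist([])
sumlist([]) = 0  (base case)
Total: 43 + 34 + 45 + 9 + 0 = 131

131


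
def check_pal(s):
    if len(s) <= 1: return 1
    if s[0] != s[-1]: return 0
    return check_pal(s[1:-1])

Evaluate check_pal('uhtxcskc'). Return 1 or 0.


check_pal('uhtxcskc'): s[0]='u' != s[-1]='c' -> return 0
Result: 0 (not a palindrome)

0


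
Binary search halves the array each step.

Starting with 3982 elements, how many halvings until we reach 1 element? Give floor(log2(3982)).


3982 / 2 = 1991
1991 / 2 = 995
995 / 2 = 497
497 / 2 = 248
248 / 2 = 124
124 / 2 = 62
62 / 2 = 31
31 / 2 = 15
15 / 2 = 7
7 / 2 = 3
3 / 2 = 1
Reached 1 after 11 halvings

11


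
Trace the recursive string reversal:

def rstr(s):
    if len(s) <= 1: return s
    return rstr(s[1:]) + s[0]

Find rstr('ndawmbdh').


rstr('ndawmbdh') = rstr('dawmbdh') + 'n'
rstr('dawmbdh') = rstr('awmbdh') + 'd'
rstr('awmbdh') = rstr('wmbdh') + 'a'
rstr('wmbdh') = rstr('mbdh') + 'w'
rstr('mbdh') = rstr('bdh') + 'm'
rstr('bdh') = rstr('dh') + 'b'
rstr('dh') = rstr('h') + 'd'
rstr('h') = 'h'  (base case)
Concatenating: 'h' + 'd' + 'b' + 'm' + 'w' + 'a' + 'd' + 'n' = 'hdbmwadn'

hdbmwadn


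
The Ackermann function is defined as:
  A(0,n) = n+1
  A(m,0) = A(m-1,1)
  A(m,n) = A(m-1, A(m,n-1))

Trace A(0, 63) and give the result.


A(0, 63) = 64
Result: A(0, 63) = 64

64


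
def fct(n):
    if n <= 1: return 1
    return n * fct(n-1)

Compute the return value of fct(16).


fct(16)
= 16 * fct(15)
= 16 * 15 * fct(14)
= 16 * 15 * 14 * fct(13)
= 16 * 15 * 14 * 13 * fct(12)
= 16 * 15 * 14 * 13 * 12 * fct(11)
= 16 * 15 * 14 * 13 * 12 * 11 * fct(10)
= 16 * 15 * 14 * 13 * 12 * 11 * 10 * fct(9)
= 16 * 15 * 14 * 13 * 12 * 11 * 10 * 9 * fct(8)
= 16 * 15 * 14 * 13 * 12 * 11 * 10 * 9 * 8 * fct(7)
= 16 * 15 * 14 * 13 * 12 * 11 * 10 * 9 * 8 * 7 * fct(6)
= 16 * 15 * 14 * 13 * 12 * 11 * 10 * 9 * 8 * 7 * 6 * fct(5)
= 16 * 15 * 14 * 13 * 12 * 11 * 10 * 9 * 8 * 7 * 6 * 5 * fct(4)
= 16 * 15 * 14 * 13 * 12 * 11 * 10 * 9 * 8 * 7 * 6 * 5 * 4 * fct(3)
= 16 * 15 * 14 * 13 * 12 * 11 * 10 * 9 * 8 * 7 * 6 * 5 * 4 * 3 * fct(2)
= 16 * 15 * 14 * 13 * 12 * 11 * 10 * 9 * 8 * 7 * 6 * 5 * 4 * 3 * 2 * fct(1)
= 16 * 15 * 14 * 13 * 12 * 11 * 10 * 9 * 8 * 7 * 6 * 5 * 4 * 3 * 2 * 1
= 20922789888000

20922789888000


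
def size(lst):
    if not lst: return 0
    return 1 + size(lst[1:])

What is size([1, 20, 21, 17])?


size([1, 20, 21, 17]) = 1 + size([20, 21, 17])
size([20, 21, 17]) = 1 + size([21, 17])
size([21, 17]) = 1 + size([17])
size([17]) = 1 + size([])
size([]) = 0  (base case)
Unwinding: 1 + 1 + 1 + 1 + 0 = 4

4


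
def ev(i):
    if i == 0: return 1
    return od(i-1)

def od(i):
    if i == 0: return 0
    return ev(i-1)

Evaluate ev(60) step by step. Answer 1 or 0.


ev(60) = od(59)
od(59) = ev(58)
ev(58) = od(57)
od(57) = ev(56)
ev(56) = od(55)
od(55) = ev(54)
ev(54) = od(53)
od(53) = ev(52)
ev(52) = od(51)
od(51) = ev(50)
ev(50) = od(49)
od(49) = ev(48)
ev(48) = od(47)
od(47) = ev(46)
ev(46) = od(45)
od(45) = ev(44)
ev(44) = od(43)
od(43) = ev(42)
ev(42) = od(41)
od(41) = ev(40)
ev(40) = od(39)
od(39) = ev(38)
ev(38) = od(37)
od(37) = ev(36)
ev(36) = od(35)
od(35) = ev(34)
ev(34) = od(33)
od(33) = ev(32)
ev(32) = od(31)
od(31) = ev(30)
ev(30) = od(29)
od(29) = ev(28)
ev(28) = od(27)
od(27) = ev(26)
ev(26) = od(25)
od(25) = ev(24)
ev(24) = od(23)
od(23) = ev(22)
ev(22) = od(21)
od(21) = ev(20)
ev(20) = od(19)
od(19) = ev(18)
ev(18) = od(17)
od(17) = ev(16)
ev(16) = od(15)
od(15) = ev(14)
ev(14) = od(13)
od(13) = ev(12)
ev(12) = od(11)
od(11) = ev(10)
ev(10) = od(9)
od(9) = ev(8)
ev(8) = od(7)
od(7) = ev(6)
ev(6) = od(5)
od(5) = ev(4)
ev(4) = od(3)
od(3) = ev(2)
ev(2) = od(1)
od(1) = ev(0)
ev(0) = 1  (base case)
Result: 1

1


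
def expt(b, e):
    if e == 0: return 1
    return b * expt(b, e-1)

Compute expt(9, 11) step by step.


expt(9, 11)
= 9 * expt(9, 10)
= 9 * 9 * expt(9, 9)
= 9 * 9 * 9 * expt(9, 8)
= 9 * 9 * 9 * 9 * expt(9, 7)
= 9 * 9 * 9 * 9 * 9 * expt(9, 6)
= 9 * 9 * 9 * 9 * 9 * 9 * expt(9, 5)
= 9 * 9 * 9 * 9 * 9 * 9 * 9 * expt(9, 4)
= 9 * 9 * 9 * 9 * 9 * 9 * 9 * 9 * expt(9, 3)
= 9 * 9 * 9 * 9 * 9 * 9 * 9 * 9 * 9 * expt(9, 2)
= 9 * 9 * 9 * 9 * 9 * 9 * 9 * 9 * 9 * 9 * expt(9, 1)
= 9 * 9 * 9 * 9 * 9 * 9 * 9 * 9 * 9 * 9 * 9 * expt(9, 0)
= 9 * 9 * 9 * 9 * 9 * 9 * 9 * 9 * 9 * 9 * 9 * 1
= 31381059609

31381059609


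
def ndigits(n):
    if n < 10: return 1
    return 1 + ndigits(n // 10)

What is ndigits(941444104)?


ndigits(941444104) = 1 + ndigits(94144410)
ndigits(94144410) = 1 + ndigits(9414441)
ndigits(9414441) = 1 + ndigits(941444)
ndigits(941444) = 1 + ndigits(94144)
ndigits(94144) = 1 + ndigits(9414)
ndigits(9414) = 1 + ndigits(941)
ndigits(941) = 1 + ndigits(94)
ndigits(94) = 1 + ndigits(9)
ndigits(9) = 1  (base case: 9 < 10)
Unwinding: 1 + 1 + 1 + 1 + 1 + 1 + 1 + 1 + 1 = 9

9


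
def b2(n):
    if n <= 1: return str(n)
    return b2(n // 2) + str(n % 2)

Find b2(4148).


b2(4148) = b2(2074) + '0'
b2(2074) = b2(1037) + '0'
b2(1037) = b2(518) + '1'
b2(518) = b2(259) + '0'
b2(259) = b2(129) + '1'
b2(129) = b2(64) + '1'
b2(64) = b2(32) + '0'
b2(32) = b2(16) + '0'
b2(16) = b2(8) + '0'
b2(8) = b2(4) + '0'
b2(4) = b2(2) + '0'
b2(2) = b2(1) + '0'
b2(1) = '1'  (base case)
Concatenating: '1' + '0' + '0' + '0' + '0' + '0' + '0' + '1' + '1' + '0' + '1' + '0' + '0' = '1000000110100'

1000000110100


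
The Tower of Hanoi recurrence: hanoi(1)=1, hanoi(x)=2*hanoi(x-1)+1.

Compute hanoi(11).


hanoi(11) = 2 * hanoi(10) + 1
hanoi(10) = 2 * hanoi(9) + 1
hanoi(9) = 2 * hanoi(8) + 1
hanoi(8) = 2 * hanoi(7) + 1
hanoi(7) = 2 * hanoi(6) + 1
hanoi(6) = 2 * hanoi(5) + 1
hanoi(5) = 2 * hanoi(4) + 1
hanoi(4) = 2 * hanoi(3) + 1
hanoi(3) = 2 * hanoi(2) + 1
hanoi(2) = 2 * hanoi(1) + 1
hanoi(1) = 1  (base case)
hanoi(2) = 2 * 1 + 1 = 3
hanoi(3) = 2 * 3 + 1 = 7
hanoi(4) = 2 * 7 + 1 = 15
hanoi(5) = 2 * 15 + 1 = 31
hanoi(6) = 2 * 31 + 1 = 63
hanoi(7) = 2 * 63 + 1 = 127
hanoi(8) = 2 * 127 + 1 = 255
hanoi(9) = 2 * 255 + 1 = 511
hanoi(10) = 2 * 511 + 1 = 1023
hanoi(11) = 2 * 1023 + 1 = 2047

2047


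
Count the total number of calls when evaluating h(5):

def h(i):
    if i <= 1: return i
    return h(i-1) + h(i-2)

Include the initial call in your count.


Let C(n) = total calls for h(n)
C(0) = 1, C(1) = 1
C(2) = 1 + C(1) + C(0) = 1 + 1 + 1 = 3
C(3) = 1 + C(2) + C(1) = 1 + 3 + 1 = 5
C(4) = 1 + C(3) + C(2) = 1 + 5 + 3 = 9
C(5) = 1 + C(4) + C(3) = 1 + 9 + 5 = 15

15


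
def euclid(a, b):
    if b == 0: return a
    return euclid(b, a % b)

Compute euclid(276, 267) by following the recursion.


euclid(276, 267) = euclid(267, 9)
euclid(267, 9) = euclid(9, 6)
euclid(9, 6) = euclid(6, 3)
euclid(6, 3) = euclid(3, 0)
euclid(3, 0) = 3  (base case)

3


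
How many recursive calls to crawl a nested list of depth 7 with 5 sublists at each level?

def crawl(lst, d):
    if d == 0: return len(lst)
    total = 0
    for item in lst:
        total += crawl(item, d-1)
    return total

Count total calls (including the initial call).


At depth 0 (root): 1 call
At depth 1: each of 1 parents calls crawl on 5 children = 5 calls
At depth 2: each of 5 parents calls crawl on 5 children = 25 calls
At depth 3: each of 25 parents calls crawl on 5 children = 125 calls
At depth 4: each of 125 parents calls crawl on 5 children = 625 calls
At depth 5: each of 625 parents calls crawl on 5 children = 3125 calls
At depth 6: each of 3125 parents calls crawl on 5 children = 15625 calls
At depth 7: each of 15625 parents calls crawl on 5 children = 78125 calls
Total: 1 + 5 + 25 + 125 + 625 + 3125 + 15625 + 78125 = 97656

97656
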